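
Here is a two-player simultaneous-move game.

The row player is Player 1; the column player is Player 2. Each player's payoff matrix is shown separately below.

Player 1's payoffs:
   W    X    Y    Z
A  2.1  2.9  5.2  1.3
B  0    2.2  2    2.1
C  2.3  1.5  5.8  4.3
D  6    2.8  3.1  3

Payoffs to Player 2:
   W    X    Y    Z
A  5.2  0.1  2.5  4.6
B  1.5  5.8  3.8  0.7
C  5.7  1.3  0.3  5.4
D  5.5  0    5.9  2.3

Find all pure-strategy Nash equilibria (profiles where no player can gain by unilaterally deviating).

none

Player 1 against W: payoffs 2.1, 0, 2.3, 6 → best response D.
Player 1 against X: payoffs 2.9, 2.2, 1.5, 2.8 → best response A.
Player 1 against Y: payoffs 5.2, 2, 5.8, 3.1 → best response C.
Player 1 against Z: payoffs 1.3, 2.1, 4.3, 3 → best response C.
Player 2 against A: payoffs 5.2, 0.1, 2.5, 4.6 → best response W.
Player 2 against B: payoffs 1.5, 5.8, 3.8, 0.7 → best response X.
Player 2 against C: payoffs 5.7, 1.3, 0.3, 5.4 → best response W.
Player 2 against D: payoffs 5.5, 0, 5.9, 2.3 → best response Y.
No profile is a mutual best response for all players.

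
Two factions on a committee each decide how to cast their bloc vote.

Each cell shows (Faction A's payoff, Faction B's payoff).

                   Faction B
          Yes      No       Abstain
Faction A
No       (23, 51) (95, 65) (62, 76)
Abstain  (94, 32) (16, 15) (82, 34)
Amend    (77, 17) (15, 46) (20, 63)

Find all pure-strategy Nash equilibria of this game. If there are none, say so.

Faction A against Yes: payoffs 23, 94, 77 → best response Abstain.
Faction A against No: payoffs 95, 16, 15 → best response No.
Faction A against Abstain: payoffs 62, 82, 20 → best response Abstain.
Faction B against No: payoffs 51, 65, 76 → best response Abstain.
Faction B against Abstain: payoffs 32, 15, 34 → best response Abstain.
Faction B against Amend: payoffs 17, 46, 63 → best response Abstain.
Mutual best responses: (Abstain, Abstain).

(Abstain, Abstain)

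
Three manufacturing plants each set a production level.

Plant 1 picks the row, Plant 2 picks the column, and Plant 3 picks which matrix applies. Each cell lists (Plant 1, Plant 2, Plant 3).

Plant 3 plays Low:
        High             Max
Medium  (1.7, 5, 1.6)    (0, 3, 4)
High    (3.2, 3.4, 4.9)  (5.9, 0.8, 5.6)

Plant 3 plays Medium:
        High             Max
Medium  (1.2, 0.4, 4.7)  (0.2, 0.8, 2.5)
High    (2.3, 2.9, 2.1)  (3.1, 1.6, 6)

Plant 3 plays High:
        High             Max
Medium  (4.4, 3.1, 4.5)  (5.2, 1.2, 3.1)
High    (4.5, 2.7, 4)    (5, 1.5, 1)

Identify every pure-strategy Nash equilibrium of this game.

Pure NE: (High, High, Low)

For each strategy profile, look for a profitable unilateral deviation.
(Medium, High, Low): Plant 1 can switch to High (1.7 → 3.2). Not NE.
(Medium, High, Medium): Plant 1 can switch to High (1.2 → 2.3). Not NE.
(Medium, High, High): Plant 1 can switch to High (4.4 → 4.5). Not NE.
(Medium, Max, Low): Plant 1 can switch to High (0 → 5.9). Not NE.
(Medium, Max, Medium): Plant 1 can switch to High (0.2 → 3.1). Not NE.
(Medium, Max, High): Plant 2 can switch to High (1.2 → 3.1). Not NE.
(High, High, Low): Plant 1 gets 3.2, best alternative 1.7; Plant 2 gets 3.4, best alternative 0.8; Plant 3 gets 4.9, best alternative 4. No profitable deviation — NE.
(High, High, Medium): Plant 3 can switch to Low (2.1 → 4.9). Not NE.
(High, High, High): Plant 3 can switch to Low (4 → 4.9). Not NE.
(The remaining 3 profiles each have a profitable deviation by the same check.)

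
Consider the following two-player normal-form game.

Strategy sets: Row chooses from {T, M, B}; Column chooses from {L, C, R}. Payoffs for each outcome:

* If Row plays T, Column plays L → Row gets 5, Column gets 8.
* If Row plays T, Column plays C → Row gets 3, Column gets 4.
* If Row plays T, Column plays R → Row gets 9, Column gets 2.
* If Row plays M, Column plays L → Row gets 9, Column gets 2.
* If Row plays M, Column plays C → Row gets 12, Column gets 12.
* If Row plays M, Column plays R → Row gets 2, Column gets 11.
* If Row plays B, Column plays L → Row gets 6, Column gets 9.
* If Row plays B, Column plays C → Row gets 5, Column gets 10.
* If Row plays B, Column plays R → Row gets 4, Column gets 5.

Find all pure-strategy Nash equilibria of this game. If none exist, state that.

(T, L): Row can switch to M (5 → 9). Not NE.
(T, C): Row can switch to M (3 → 12). Not NE.
(T, R): Column can switch to L (2 → 8). Not NE.
(M, L): Column can switch to C (2 → 12). Not NE.
(M, C): Row gets 12, best alternative 5; Column gets 12, best alternative 11. No profitable deviation — NE.
(M, R): Row can switch to T (2 → 9). Not NE.
(B, L): Row can switch to M (6 → 9). Not NE.
(B, C): Row can switch to M (5 → 12). Not NE.
(B, R): Row can switch to T (4 → 9). Not NE.

The unique pure-strategy Nash equilibrium is (M, C).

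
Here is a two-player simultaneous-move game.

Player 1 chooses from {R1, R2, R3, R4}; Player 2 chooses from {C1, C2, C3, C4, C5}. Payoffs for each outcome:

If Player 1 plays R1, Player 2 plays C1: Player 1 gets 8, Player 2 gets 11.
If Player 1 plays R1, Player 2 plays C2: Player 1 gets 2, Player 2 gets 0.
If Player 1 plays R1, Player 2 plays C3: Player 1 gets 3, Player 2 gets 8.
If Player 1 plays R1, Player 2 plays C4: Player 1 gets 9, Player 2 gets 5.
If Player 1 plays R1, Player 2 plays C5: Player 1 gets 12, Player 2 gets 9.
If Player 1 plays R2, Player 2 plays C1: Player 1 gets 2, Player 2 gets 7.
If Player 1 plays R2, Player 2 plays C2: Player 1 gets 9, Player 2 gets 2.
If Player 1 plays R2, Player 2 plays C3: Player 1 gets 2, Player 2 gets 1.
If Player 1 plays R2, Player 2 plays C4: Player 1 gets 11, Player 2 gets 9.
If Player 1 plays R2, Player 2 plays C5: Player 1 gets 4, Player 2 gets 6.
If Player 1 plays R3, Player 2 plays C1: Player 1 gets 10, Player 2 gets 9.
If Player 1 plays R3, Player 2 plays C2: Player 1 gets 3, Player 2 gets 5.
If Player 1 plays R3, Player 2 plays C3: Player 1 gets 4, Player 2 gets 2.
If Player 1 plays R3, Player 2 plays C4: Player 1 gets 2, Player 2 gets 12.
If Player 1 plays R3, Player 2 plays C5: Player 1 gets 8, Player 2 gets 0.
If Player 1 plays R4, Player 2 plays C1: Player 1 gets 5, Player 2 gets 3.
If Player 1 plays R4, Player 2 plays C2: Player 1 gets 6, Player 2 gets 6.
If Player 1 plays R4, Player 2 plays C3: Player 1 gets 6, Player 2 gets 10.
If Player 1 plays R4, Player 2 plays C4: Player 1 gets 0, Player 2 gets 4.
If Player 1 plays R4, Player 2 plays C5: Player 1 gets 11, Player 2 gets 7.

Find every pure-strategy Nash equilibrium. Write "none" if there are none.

Pure-strategy Nash equilibria: (R2, C4) and (R4, C3)

(R1, C1): Player 1 can switch to R3 (8 → 10). Not NE.
(R1, C2): Player 1 can switch to R2 (2 → 9). Not NE.
(R1, C3): Player 1 can switch to R3 (3 → 4). Not NE.
(R1, C4): Player 1 can switch to R2 (9 → 11). Not NE.
(R1, C5): Player 2 can switch to C1 (9 → 11). Not NE.
(R2, C1): Player 1 can switch to R1 (2 → 8). Not NE.
(R2, C2): Player 2 can switch to C1 (2 → 7). Not NE.
(R2, C3): Player 1 can switch to R1 (2 → 3). Not NE.
(R2, C4): Player 1 gets 11, best alternative 9; Player 2 gets 9, best alternative 7. No profitable deviation — NE.
(R2, C5): Player 1 can switch to R1 (4 → 12). Not NE.
(R3, C1): Player 2 can switch to C4 (9 → 12). Not NE.
(R4, C3): Player 1 gets 6, best alternative 4; Player 2 gets 10, best alternative 7. No profitable deviation — NE.
(The remaining 8 profiles each have a profitable deviation by the same check.)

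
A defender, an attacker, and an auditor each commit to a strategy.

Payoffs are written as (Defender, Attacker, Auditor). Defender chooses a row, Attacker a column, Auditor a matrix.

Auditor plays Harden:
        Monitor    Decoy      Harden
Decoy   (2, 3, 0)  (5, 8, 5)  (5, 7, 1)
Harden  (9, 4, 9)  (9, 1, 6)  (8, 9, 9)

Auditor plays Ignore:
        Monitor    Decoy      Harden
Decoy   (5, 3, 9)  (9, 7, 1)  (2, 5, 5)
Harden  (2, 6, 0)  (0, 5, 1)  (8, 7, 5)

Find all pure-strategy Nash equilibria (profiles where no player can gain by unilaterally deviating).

(Harden, Harden, Harden)

Defender against (Monitor, Harden): payoffs 2, 9 → best response Harden.
Defender against (Monitor, Ignore): payoffs 5, 2 → best response Decoy.
Defender against (Decoy, Harden): payoffs 5, 9 → best response Harden.
Defender against (Decoy, Ignore): payoffs 9, 0 → best response Decoy.
Defender against (Harden, Harden): payoffs 5, 8 → best response Harden.
Defender against (Harden, Ignore): payoffs 2, 8 → best response Harden.
Attacker against (Decoy, Harden): payoffs 3, 8, 7 → best response Decoy.
Attacker against (Decoy, Ignore): payoffs 3, 7, 5 → best response Decoy.
Attacker against (Harden, Harden): payoffs 4, 1, 9 → best response Harden.
Attacker against (Harden, Ignore): payoffs 6, 5, 7 → best response Harden.
Auditor against (Decoy, Monitor): payoffs 0, 9 → best response Ignore.
Auditor against (Decoy, Decoy): payoffs 5, 1 → best response Harden.
Auditor against (Decoy, Harden): payoffs 1, 5 → best response Ignore.
Auditor against (Harden, Monitor): payoffs 9, 0 → best response Harden.
Auditor against (Harden, Decoy): payoffs 6, 1 → best response Harden.
Auditor against (Harden, Harden): payoffs 9, 5 → best response Harden.
Mutual best responses: (Harden, Harden, Harden).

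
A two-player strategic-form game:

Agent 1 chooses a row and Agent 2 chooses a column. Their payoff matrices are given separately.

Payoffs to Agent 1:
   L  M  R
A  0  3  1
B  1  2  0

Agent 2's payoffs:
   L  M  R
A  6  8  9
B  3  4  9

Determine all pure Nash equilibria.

Pure NE: (A, R)

(A, L): Agent 1 can switch to B (0 → 1). Not NE.
(A, M): Agent 2 can switch to R (8 → 9). Not NE.
(A, R): Agent 1 gets 1, best alternative 0; Agent 2 gets 9, best alternative 8. No profitable deviation — NE.
(B, L): Agent 2 can switch to M (3 → 4). Not NE.
(B, M): Agent 1 can switch to A (2 → 3). Not NE.
(B, R): Agent 1 can switch to A (0 → 1). Not NE.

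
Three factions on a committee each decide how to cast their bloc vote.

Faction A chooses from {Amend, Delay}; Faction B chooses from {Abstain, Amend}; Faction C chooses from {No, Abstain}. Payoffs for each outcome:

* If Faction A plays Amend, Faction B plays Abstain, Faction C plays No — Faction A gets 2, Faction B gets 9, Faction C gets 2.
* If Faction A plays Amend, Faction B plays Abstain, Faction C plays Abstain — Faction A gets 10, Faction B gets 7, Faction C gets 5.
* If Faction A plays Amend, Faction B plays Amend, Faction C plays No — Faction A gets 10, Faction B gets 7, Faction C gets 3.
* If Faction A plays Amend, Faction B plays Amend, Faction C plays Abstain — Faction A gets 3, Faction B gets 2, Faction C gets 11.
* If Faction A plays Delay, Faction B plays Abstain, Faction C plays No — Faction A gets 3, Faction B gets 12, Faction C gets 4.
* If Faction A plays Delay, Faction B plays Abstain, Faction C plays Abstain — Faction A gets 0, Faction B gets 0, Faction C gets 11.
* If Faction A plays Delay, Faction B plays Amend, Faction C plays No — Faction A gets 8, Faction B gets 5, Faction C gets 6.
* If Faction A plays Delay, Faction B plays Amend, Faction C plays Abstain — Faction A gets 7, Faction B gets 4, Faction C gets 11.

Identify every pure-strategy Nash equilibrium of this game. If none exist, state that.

Pure-strategy Nash equilibria: (Amend, Abstain, Abstain); (Delay, Amend, Abstain)

For each strategy profile, look for a profitable unilateral deviation.
(Amend, Abstain, No): Faction A can switch to Delay (2 → 3). Not NE.
(Amend, Abstain, Abstain): Faction A gets 10, best alternative 0; Faction B gets 7, best alternative 2; Faction C gets 5, best alternative 2. No profitable deviation — NE.
(Amend, Amend, No): Faction B can switch to Abstain (7 → 9). Not NE.
(Amend, Amend, Abstain): Faction A can switch to Delay (3 → 7). Not NE.
(Delay, Abstain, No): Faction C can switch to Abstain (4 → 11). Not NE.
(Delay, Abstain, Abstain): Faction A can switch to Amend (0 → 10). Not NE.
(Delay, Amend, No): Faction A can switch to Amend (8 → 10). Not NE.
(Delay, Amend, Abstain): Faction A gets 7, best alternative 3; Faction B gets 4, best alternative 0; Faction C gets 11, best alternative 6. No profitable deviation — NE.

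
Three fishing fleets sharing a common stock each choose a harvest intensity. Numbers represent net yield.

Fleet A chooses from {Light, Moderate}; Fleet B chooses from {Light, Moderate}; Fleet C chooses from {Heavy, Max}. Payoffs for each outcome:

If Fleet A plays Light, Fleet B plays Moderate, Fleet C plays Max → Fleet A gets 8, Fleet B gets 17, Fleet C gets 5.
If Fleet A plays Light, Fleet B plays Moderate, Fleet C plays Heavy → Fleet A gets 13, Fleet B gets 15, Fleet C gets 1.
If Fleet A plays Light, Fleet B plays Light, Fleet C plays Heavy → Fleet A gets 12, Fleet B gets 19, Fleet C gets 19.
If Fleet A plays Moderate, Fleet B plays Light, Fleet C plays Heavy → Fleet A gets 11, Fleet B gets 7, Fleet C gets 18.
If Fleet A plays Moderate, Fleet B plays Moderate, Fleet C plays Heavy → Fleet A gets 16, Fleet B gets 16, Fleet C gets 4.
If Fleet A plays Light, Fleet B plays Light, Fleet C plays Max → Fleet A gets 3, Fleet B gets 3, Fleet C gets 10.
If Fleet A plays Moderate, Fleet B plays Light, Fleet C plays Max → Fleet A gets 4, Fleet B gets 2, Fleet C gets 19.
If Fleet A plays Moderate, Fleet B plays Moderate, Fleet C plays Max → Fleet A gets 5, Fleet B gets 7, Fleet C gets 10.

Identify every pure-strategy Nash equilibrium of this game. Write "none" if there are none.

(Light, Light, Heavy): Fleet A gets 12, best alternative 11; Fleet B gets 19, best alternative 15; Fleet C gets 19, best alternative 10. No profitable deviation — NE.
(Light, Light, Max): Fleet A can switch to Moderate (3 → 4). Not NE.
(Light, Moderate, Heavy): Fleet A can switch to Moderate (13 → 16). Not NE.
(Light, Moderate, Max): Fleet A gets 8, best alternative 5; Fleet B gets 17, best alternative 3; Fleet C gets 5, best alternative 1. No profitable deviation — NE.
(Moderate, Light, Heavy): Fleet A can switch to Light (11 → 12). Not NE.
(Moderate, Light, Max): Fleet B can switch to Moderate (2 → 7). Not NE.
(Moderate, Moderate, Heavy): Fleet C can switch to Max (4 → 10). Not NE.
(Moderate, Moderate, Max): Fleet A can switch to Light (5 → 8). Not NE.

Pure-strategy Nash equilibria: (Light, Light, Heavy) and (Light, Moderate, Max)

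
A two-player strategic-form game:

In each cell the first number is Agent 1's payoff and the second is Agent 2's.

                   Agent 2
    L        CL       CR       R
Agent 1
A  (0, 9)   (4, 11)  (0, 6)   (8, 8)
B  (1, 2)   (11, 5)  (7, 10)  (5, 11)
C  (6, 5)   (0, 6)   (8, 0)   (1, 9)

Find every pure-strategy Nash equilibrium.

There is no pure-strategy Nash equilibrium.

Agent 1 against L: payoffs 0, 1, 6 → best response C.
Agent 1 against CL: payoffs 4, 11, 0 → best response B.
Agent 1 against CR: payoffs 0, 7, 8 → best response C.
Agent 1 against R: payoffs 8, 5, 1 → best response A.
Agent 2 against A: payoffs 9, 11, 6, 8 → best response CL.
Agent 2 against B: payoffs 2, 5, 10, 11 → best response R.
Agent 2 against C: payoffs 5, 6, 0, 9 → best response R.
No profile is a mutual best response for all players.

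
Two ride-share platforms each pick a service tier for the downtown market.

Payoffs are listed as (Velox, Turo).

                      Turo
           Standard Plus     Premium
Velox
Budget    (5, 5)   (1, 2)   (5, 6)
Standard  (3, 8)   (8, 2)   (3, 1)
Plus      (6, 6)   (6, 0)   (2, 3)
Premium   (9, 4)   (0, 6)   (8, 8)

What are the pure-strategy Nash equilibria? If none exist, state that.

Velox against Standard: payoffs 5, 3, 6, 9 → best response Premium.
Velox against Plus: payoffs 1, 8, 6, 0 → best response Standard.
Velox against Premium: payoffs 5, 3, 2, 8 → best response Premium.
Turo against Budget: payoffs 5, 2, 6 → best response Premium.
Turo against Standard: payoffs 8, 2, 1 → best response Standard.
Turo against Plus: payoffs 6, 0, 3 → best response Standard.
Turo against Premium: payoffs 4, 6, 8 → best response Premium.
Mutual best responses: (Premium, Premium).

(Premium, Premium)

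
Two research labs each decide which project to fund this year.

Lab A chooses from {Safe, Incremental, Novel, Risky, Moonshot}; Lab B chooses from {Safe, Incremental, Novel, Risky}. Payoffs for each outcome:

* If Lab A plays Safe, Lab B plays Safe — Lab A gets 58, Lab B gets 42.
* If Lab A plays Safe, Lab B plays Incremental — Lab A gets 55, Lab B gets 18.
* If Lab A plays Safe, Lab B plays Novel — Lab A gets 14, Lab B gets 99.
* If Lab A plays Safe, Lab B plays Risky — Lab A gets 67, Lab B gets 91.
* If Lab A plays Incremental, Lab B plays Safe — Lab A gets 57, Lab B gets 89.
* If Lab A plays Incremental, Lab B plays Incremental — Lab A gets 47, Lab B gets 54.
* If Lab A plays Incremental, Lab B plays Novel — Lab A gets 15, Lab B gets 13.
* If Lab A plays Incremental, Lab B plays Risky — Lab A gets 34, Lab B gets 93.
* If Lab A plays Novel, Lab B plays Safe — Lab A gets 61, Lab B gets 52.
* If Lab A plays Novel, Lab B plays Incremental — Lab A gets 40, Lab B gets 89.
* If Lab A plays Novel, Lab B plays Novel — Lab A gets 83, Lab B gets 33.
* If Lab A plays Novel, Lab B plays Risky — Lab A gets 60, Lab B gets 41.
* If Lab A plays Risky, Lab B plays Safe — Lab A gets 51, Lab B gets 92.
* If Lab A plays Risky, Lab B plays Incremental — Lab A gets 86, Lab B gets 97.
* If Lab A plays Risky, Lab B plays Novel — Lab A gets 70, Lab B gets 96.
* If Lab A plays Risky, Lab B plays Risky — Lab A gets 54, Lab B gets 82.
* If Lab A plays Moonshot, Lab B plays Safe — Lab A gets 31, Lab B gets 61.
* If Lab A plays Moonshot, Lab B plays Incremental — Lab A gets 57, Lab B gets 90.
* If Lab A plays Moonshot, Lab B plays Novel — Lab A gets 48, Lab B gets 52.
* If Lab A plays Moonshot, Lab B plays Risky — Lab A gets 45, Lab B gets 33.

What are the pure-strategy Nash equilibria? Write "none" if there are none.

The unique pure-strategy Nash equilibrium is (Risky, Incremental).

Mark each player's best response to every combination of opponents' strategies; a profile where every player is best-responding is a pure Nash equilibrium.
Lab A against Safe: payoffs 58, 57, 61, 51, 31 → best response Novel.
Lab A against Incremental: payoffs 55, 47, 40, 86, 57 → best response Risky.
Lab A against Novel: payoffs 14, 15, 83, 70, 48 → best response Novel.
Lab A against Risky: payoffs 67, 34, 60, 54, 45 → best response Safe.
Lab B against Safe: payoffs 42, 18, 99, 91 → best response Novel.
Lab B against Incremental: payoffs 89, 54, 13, 93 → best response Risky.
Lab B against Novel: payoffs 52, 89, 33, 41 → best response Incremental.
Lab B against Risky: payoffs 92, 97, 96, 82 → best response Incremental.
Lab B against Moonshot: payoffs 61, 90, 52, 33 → best response Incremental.
Mutual best responses: (Risky, Incremental).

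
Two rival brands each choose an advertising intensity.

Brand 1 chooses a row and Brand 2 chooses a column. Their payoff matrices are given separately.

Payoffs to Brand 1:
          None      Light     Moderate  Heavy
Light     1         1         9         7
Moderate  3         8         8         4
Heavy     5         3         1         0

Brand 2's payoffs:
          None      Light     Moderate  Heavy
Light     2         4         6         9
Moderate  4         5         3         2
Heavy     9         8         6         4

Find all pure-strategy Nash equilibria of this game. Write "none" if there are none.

For each strategy profile, look for a profitable unilateral deviation.
(Light, None): Brand 1 can switch to Moderate (1 → 3). Not NE.
(Light, Light): Brand 1 can switch to Moderate (1 → 8). Not NE.
(Light, Moderate): Brand 2 can switch to Heavy (6 → 9). Not NE.
(Light, Heavy): Brand 1 gets 7, best alternative 4; Brand 2 gets 9, best alternative 6. No profitable deviation — NE.
(Moderate, None): Brand 1 can switch to Heavy (3 → 5). Not NE.
(Moderate, Light): Brand 1 gets 8, best alternative 3; Brand 2 gets 5, best alternative 4. No profitable deviation — NE.
(Moderate, Moderate): Brand 1 can switch to Light (8 → 9). Not NE.
(Moderate, Heavy): Brand 1 can switch to Light (4 → 7). Not NE.
(Heavy, None): Brand 1 gets 5, best alternative 3; Brand 2 gets 9, best alternative 8. No profitable deviation — NE.
(Heavy, Light): Brand 1 can switch to Moderate (3 → 8). Not NE.
(Heavy, Moderate): Brand 1 can switch to Light (1 → 9). Not NE.
(The remaining 1 profile has a profitable deviation by the same check.)

Pure-strategy Nash equilibria: (Light, Heavy); (Moderate, Light); (Heavy, None)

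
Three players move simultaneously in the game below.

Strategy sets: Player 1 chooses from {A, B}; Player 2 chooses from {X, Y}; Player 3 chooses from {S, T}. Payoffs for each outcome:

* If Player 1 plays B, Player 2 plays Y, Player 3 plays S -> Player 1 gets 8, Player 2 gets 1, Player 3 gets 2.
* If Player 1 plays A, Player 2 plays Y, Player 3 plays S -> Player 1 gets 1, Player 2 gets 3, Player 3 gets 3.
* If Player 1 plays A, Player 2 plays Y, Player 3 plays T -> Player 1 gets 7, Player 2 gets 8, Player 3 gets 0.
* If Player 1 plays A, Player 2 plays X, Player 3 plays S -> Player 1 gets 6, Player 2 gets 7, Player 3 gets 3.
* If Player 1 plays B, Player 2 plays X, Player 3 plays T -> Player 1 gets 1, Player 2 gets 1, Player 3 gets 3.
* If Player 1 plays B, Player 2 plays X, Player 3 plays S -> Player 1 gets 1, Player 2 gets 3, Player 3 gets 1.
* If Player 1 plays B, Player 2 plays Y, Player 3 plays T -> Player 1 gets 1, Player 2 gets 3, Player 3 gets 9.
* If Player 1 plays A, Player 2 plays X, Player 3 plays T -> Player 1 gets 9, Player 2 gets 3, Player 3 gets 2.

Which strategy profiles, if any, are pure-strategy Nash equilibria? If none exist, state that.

For each player, find the best response to each opponent profile; mutual best responses are the pure NE.
Player 1 against (X, S): payoffs 6, 1 → best response A.
Player 1 against (X, T): payoffs 9, 1 → best response A.
Player 1 against (Y, S): payoffs 1, 8 → best response B.
Player 1 against (Y, T): payoffs 7, 1 → best response A.
Player 2 against (A, S): payoffs 7, 3 → best response X.
Player 2 against (A, T): payoffs 3, 8 → best response Y.
Player 2 against (B, S): payoffs 3, 1 → best response X.
Player 2 against (B, T): payoffs 1, 3 → best response Y.
Player 3 against (A, X): payoffs 3, 2 → best response S.
Player 3 against (A, Y): payoffs 3, 0 → best response S.
Player 3 against (B, X): payoffs 1, 3 → best response T.
Player 3 against (B, Y): payoffs 2, 9 → best response T.
Mutual best responses: (A, X, S).

Pure NE: (A, X, S)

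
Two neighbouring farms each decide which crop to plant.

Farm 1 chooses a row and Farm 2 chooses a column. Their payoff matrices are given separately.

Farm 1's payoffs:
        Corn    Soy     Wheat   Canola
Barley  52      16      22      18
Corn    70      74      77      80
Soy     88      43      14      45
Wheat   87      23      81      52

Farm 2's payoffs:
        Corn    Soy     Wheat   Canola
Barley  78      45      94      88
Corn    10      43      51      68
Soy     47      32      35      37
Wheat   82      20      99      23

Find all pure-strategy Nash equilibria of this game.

(Barley, Corn): Farm 1 can switch to Corn (52 → 70). Not NE.
(Barley, Soy): Farm 1 can switch to Corn (16 → 74). Not NE.
(Barley, Wheat): Farm 1 can switch to Corn (22 → 77). Not NE.
(Barley, Canola): Farm 1 can switch to Corn (18 → 80). Not NE.
(Corn, Corn): Farm 1 can switch to Soy (70 → 88). Not NE.
(Corn, Soy): Farm 2 can switch to Wheat (43 → 51). Not NE.
(Corn, Wheat): Farm 1 can switch to Wheat (77 → 81). Not NE.
(Corn, Canola): Farm 1 gets 80, best alternative 52; Farm 2 gets 68, best alternative 51. No profitable deviation — NE.
(Soy, Corn): Farm 1 gets 88, best alternative 87; Farm 2 gets 47, best alternative 37. No profitable deviation — NE.
(Soy, Soy): Farm 1 can switch to Corn (43 → 74). Not NE.
(Soy, Wheat): Farm 1 can switch to Barley (14 → 22). Not NE.
(Soy, Canola): Farm 1 can switch to Corn (45 → 80). Not NE.
(Wheat, Corn): Farm 1 can switch to Soy (87 → 88). Not NE.
(Wheat, Soy): Farm 1 can switch to Corn (23 → 74). Not NE.
(Wheat, Wheat): Farm 1 gets 81, best alternative 77; Farm 2 gets 99, best alternative 82. No profitable deviation — NE.
(The remaining 1 profile has a profitable deviation by the same check.)

(Corn, Canola); (Soy, Corn); (Wheat, Wheat)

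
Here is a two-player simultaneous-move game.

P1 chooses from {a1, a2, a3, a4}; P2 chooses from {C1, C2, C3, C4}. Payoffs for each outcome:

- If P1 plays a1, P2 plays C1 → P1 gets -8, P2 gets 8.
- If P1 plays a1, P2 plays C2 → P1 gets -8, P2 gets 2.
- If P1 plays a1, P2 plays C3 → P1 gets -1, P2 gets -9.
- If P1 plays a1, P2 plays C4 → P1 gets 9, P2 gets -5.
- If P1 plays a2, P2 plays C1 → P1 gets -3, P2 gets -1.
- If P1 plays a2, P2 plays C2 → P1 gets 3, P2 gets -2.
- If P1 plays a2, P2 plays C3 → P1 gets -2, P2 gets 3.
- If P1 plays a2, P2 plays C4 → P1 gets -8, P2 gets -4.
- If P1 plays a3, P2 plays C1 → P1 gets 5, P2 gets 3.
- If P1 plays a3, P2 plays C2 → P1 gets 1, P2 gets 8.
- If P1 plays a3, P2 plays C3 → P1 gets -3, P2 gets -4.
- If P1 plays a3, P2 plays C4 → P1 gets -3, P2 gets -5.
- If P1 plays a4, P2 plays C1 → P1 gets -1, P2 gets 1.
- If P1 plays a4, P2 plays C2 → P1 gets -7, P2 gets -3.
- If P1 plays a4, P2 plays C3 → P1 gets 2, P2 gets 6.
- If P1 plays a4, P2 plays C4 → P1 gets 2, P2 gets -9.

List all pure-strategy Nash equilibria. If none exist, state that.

P1 against C1: payoffs -8, -3, 5, -1 → best response a3.
P1 against C2: payoffs -8, 3, 1, -7 → best response a2.
P1 against C3: payoffs -1, -2, -3, 2 → best response a4.
P1 against C4: payoffs 9, -8, -3, 2 → best response a1.
P2 against a1: payoffs 8, 2, -9, -5 → best response C1.
P2 against a2: payoffs -1, -2, 3, -4 → best response C3.
P2 against a3: payoffs 3, 8, -4, -5 → best response C2.
P2 against a4: payoffs 1, -3, 6, -9 → best response C3.
Mutual best responses: (a4, C3).

Pure NE: (a4, C3)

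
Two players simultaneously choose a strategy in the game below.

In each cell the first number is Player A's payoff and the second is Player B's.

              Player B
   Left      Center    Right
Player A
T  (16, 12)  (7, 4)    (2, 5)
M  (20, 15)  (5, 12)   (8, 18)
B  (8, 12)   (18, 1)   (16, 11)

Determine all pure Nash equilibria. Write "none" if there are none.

This game has no pure Nash equilibrium.

Mark each player's best response to every combination of opponents' strategies; a profile where every player is best-responding is a pure Nash equilibrium.
Player A against Left: payoffs 16, 20, 8 → best response M.
Player A against Center: payoffs 7, 5, 18 → best response B.
Player A against Right: payoffs 2, 8, 16 → best response B.
Player B against T: payoffs 12, 4, 5 → best response Left.
Player B against M: payoffs 15, 12, 18 → best response Right.
Player B against B: payoffs 12, 1, 11 → best response Left.
No profile is a mutual best response for all players.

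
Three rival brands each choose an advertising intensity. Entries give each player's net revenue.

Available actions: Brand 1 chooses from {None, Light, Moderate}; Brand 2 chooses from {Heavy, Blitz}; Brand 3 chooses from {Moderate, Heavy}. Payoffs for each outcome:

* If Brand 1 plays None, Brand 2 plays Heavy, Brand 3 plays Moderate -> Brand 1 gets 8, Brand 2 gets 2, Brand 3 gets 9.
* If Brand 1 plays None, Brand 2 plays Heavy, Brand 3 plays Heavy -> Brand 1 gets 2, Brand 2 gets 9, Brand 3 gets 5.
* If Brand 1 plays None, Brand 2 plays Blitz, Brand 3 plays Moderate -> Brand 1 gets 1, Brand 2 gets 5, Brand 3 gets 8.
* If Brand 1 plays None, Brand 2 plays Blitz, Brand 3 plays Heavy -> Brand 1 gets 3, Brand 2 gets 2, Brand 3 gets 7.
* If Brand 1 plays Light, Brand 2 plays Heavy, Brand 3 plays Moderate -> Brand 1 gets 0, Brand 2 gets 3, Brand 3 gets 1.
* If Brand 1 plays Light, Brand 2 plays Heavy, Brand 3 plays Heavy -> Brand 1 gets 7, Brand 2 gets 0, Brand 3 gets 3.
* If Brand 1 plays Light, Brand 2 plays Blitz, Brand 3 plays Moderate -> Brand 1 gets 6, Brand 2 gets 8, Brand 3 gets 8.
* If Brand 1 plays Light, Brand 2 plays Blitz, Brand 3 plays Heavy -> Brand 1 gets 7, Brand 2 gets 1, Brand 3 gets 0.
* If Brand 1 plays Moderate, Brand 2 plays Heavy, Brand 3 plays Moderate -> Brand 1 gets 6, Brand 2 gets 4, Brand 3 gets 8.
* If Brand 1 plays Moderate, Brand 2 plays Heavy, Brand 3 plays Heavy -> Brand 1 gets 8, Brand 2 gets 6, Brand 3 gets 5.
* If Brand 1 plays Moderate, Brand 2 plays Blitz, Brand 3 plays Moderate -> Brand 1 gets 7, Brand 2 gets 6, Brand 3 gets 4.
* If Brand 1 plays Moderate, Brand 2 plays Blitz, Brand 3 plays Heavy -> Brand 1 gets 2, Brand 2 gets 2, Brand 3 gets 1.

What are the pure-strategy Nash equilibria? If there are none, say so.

Brand 1 against (Heavy, Moderate): payoffs 8, 0, 6 → best response None.
Brand 1 against (Heavy, Heavy): payoffs 2, 7, 8 → best response Moderate.
Brand 1 against (Blitz, Moderate): payoffs 1, 6, 7 → best response Moderate.
Brand 1 against (Blitz, Heavy): payoffs 3, 7, 2 → best response Light.
Brand 2 against (None, Moderate): payoffs 2, 5 → best response Blitz.
Brand 2 against (None, Heavy): payoffs 9, 2 → best response Heavy.
Brand 2 against (Light, Moderate): payoffs 3, 8 → best response Blitz.
Brand 2 against (Light, Heavy): payoffs 0, 1 → best response Blitz.
Brand 2 against (Moderate, Moderate): payoffs 4, 6 → best response Blitz.
Brand 2 against (Moderate, Heavy): payoffs 6, 2 → best response Heavy.
Brand 3 against (None, Heavy): payoffs 9, 5 → best response Moderate.
Brand 3 against (None, Blitz): payoffs 8, 7 → best response Moderate.
Brand 3 against (Light, Heavy): payoffs 1, 3 → best response Heavy.
Brand 3 against (Light, Blitz): payoffs 8, 0 → best response Moderate.
Brand 3 against (Moderate, Heavy): payoffs 8, 5 → best response Moderate.
Brand 3 against (Moderate, Blitz): payoffs 4, 1 → best response Moderate.
Mutual best responses: (Moderate, Blitz, Moderate).

The unique pure-strategy Nash equilibrium is (Moderate, Blitz, Moderate).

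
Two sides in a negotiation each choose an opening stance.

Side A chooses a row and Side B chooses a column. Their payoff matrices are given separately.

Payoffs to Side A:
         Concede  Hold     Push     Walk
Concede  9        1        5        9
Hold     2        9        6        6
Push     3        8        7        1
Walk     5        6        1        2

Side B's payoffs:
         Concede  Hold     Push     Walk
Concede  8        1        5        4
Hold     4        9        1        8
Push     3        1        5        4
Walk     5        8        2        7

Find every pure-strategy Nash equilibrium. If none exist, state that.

(Concede, Concede); (Hold, Hold); (Push, Push)

Mark each player's best response to every combination of opponents' strategies; a profile where every player is best-responding is a pure Nash equilibrium.
Side A against Concede: payoffs 9, 2, 3, 5 → best response Concede.
Side A against Hold: payoffs 1, 9, 8, 6 → best response Hold.
Side A against Push: payoffs 5, 6, 7, 1 → best response Push.
Side A against Walk: payoffs 9, 6, 1, 2 → best response Concede.
Side B against Concede: payoffs 8, 1, 5, 4 → best response Concede.
Side B against Hold: payoffs 4, 9, 1, 8 → best response Hold.
Side B against Push: payoffs 3, 1, 5, 4 → best response Push.
Side B against Walk: payoffs 5, 8, 2, 7 → best response Hold.
Mutual best responses: (Concede, Concede); (Hold, Hold); (Push, Push).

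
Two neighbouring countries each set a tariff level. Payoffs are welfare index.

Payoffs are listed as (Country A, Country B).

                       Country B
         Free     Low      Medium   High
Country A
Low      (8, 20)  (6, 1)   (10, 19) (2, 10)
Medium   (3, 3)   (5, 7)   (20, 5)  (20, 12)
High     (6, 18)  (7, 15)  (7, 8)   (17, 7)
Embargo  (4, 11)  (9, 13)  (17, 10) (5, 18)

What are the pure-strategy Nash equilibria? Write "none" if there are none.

For each strategy profile, look for a profitable unilateral deviation.
(Low, Free): Country A gets 8, best alternative 6; Country B gets 20, best alternative 19. No profitable deviation — NE.
(Low, Low): Country A can switch to High (6 → 7). Not NE.
(Low, Medium): Country A can switch to Medium (10 → 20). Not NE.
(Low, High): Country A can switch to Medium (2 → 20). Not NE.
(Medium, Free): Country A can switch to Low (3 → 8). Not NE.
(Medium, Low): Country A can switch to Low (5 → 6). Not NE.
(Medium, Medium): Country B can switch to Low (5 → 7). Not NE.
(Medium, High): Country A gets 20, best alternative 17; Country B gets 12, best alternative 7. No profitable deviation — NE.
(High, Free): Country A can switch to Low (6 → 8). Not NE.
(High, Low): Country A can switch to Embargo (7 → 9). Not NE.
(High, Medium): Country A can switch to Low (7 → 10). Not NE.
(High, High): Country A can switch to Medium (17 → 20). Not NE.
(The remaining 4 profiles each have a profitable deviation by the same check.)

The pure Nash equilibria are (Low, Free), (Medium, High).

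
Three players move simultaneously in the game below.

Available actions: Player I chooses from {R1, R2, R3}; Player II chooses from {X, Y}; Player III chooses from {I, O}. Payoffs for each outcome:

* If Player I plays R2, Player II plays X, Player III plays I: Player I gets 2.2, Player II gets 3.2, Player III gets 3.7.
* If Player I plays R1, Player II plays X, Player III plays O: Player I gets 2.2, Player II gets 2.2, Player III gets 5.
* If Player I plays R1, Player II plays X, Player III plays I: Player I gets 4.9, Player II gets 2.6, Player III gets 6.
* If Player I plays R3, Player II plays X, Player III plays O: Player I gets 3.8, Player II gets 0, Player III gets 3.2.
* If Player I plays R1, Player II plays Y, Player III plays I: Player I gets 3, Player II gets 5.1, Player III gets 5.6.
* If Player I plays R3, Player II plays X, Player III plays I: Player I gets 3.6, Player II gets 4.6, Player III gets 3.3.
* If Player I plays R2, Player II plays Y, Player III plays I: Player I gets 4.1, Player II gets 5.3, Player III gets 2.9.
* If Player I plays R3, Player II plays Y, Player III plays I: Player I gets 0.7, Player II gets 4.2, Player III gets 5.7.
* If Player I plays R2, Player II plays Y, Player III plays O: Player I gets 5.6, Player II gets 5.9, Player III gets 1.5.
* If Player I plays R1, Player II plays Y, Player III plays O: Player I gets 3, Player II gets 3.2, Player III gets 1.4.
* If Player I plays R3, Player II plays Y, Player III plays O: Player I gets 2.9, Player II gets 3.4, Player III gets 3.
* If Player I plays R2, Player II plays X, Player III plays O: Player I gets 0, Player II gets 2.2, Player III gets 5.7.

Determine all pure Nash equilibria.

Pure NE: (R2, Y, I)

Player I against (X, I): payoffs 4.9, 2.2, 3.6 → best response R1.
Player I against (X, O): payoffs 2.2, 0, 3.8 → best response R3.
Player I against (Y, I): payoffs 3, 4.1, 0.7 → best response R2.
Player I against (Y, O): payoffs 3, 5.6, 2.9 → best response R2.
Player II against (R1, I): payoffs 2.6, 5.1 → best response Y.
Player II against (R1, O): payoffs 2.2, 3.2 → best response Y.
Player II against (R2, I): payoffs 3.2, 5.3 → best response Y.
Player II against (R2, O): payoffs 2.2, 5.9 → best response Y.
Player II against (R3, I): payoffs 4.6, 4.2 → best response X.
Player II against (R3, O): payoffs 0, 3.4 → best response Y.
Player III against (R1, X): payoffs 6, 5 → best response I.
Player III against (R1, Y): payoffs 5.6, 1.4 → best response I.
Player III against (R2, X): payoffs 3.7, 5.7 → best response O.
Player III against (R2, Y): payoffs 2.9, 1.5 → best response I.
Player III against (R3, X): payoffs 3.3, 3.2 → best response I.
Player III against (R3, Y): payoffs 5.7, 3 → best response I.
Mutual best responses: (R2, Y, I).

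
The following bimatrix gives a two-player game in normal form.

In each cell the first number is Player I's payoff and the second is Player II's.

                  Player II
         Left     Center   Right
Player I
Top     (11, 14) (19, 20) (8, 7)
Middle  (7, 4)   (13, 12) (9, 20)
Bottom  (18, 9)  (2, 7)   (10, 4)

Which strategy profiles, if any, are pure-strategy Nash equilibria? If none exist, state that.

Player I against Left: payoffs 11, 7, 18 → best response Bottom.
Player I against Center: payoffs 19, 13, 2 → best response Top.
Player I against Right: payoffs 8, 9, 10 → best response Bottom.
Player II against Top: payoffs 14, 20, 7 → best response Center.
Player II against Middle: payoffs 4, 12, 20 → best response Right.
Player II against Bottom: payoffs 9, 7, 4 → best response Left.
Mutual best responses: (Top, Center); (Bottom, Left).

Pure-strategy Nash equilibria: (Top, Center), (Bottom, Left)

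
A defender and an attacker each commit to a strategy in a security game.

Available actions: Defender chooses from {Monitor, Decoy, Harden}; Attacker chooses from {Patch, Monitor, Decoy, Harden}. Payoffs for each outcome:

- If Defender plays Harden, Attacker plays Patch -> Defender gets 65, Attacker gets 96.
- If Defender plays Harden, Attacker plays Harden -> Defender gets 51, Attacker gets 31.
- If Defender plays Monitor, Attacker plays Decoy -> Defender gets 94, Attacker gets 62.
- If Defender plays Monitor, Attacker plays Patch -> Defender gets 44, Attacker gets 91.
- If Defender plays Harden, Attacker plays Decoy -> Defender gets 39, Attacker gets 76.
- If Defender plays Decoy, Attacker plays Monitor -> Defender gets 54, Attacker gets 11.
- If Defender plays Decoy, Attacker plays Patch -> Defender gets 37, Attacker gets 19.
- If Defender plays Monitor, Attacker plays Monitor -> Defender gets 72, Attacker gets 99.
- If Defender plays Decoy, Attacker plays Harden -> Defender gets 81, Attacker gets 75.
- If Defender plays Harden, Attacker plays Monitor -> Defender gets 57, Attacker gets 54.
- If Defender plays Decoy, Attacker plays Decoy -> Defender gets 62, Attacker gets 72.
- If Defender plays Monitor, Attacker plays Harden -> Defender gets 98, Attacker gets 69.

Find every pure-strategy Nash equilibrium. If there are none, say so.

(Monitor, Patch): Defender can switch to Harden (44 → 65). Not NE.
(Monitor, Monitor): Defender gets 72, best alternative 57; Attacker gets 99, best alternative 91. No profitable deviation — NE.
(Monitor, Decoy): Attacker can switch to Patch (62 → 91). Not NE.
(Monitor, Harden): Attacker can switch to Patch (69 → 91). Not NE.
(Decoy, Patch): Defender can switch to Monitor (37 → 44). Not NE.
(Decoy, Monitor): Defender can switch to Monitor (54 → 72). Not NE.
(Decoy, Decoy): Defender can switch to Monitor (62 → 94). Not NE.
(Decoy, Harden): Defender can switch to Monitor (81 → 98). Not NE.
(Harden, Patch): Defender gets 65, best alternative 44; Attacker gets 96, best alternative 76. No profitable deviation — NE.
(Harden, Monitor): Defender can switch to Monitor (57 → 72). Not NE.
(The remaining 2 profiles each have a profitable deviation by the same check.)

(Monitor, Monitor) and (Harden, Patch)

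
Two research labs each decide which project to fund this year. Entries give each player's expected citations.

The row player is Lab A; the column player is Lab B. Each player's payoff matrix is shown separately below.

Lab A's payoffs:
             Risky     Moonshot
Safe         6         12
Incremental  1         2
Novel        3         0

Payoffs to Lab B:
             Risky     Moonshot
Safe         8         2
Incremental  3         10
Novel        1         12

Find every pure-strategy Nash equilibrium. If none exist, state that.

Pure NE: (Safe, Risky)

Lab A against Risky: payoffs 6, 1, 3 → best response Safe.
Lab A against Moonshot: payoffs 12, 2, 0 → best response Safe.
Lab B against Safe: payoffs 8, 2 → best response Risky.
Lab B against Incremental: payoffs 3, 10 → best response Moonshot.
Lab B against Novel: payoffs 1, 12 → best response Moonshot.
Mutual best responses: (Safe, Risky).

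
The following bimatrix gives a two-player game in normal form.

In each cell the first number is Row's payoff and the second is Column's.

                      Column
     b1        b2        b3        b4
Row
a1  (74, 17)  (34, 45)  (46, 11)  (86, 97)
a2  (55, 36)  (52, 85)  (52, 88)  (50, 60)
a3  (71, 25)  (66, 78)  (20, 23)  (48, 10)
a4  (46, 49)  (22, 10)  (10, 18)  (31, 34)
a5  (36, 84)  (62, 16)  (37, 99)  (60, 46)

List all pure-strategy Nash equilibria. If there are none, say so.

The pure Nash equilibria are (a1, b4); (a2, b3); (a3, b2).

For each player, find the best response to each opponent profile; mutual best responses are the pure NE.
Row against b1: payoffs 74, 55, 71, 46, 36 → best response a1.
Row against b2: payoffs 34, 52, 66, 22, 62 → best response a3.
Row against b3: payoffs 46, 52, 20, 10, 37 → best response a2.
Row against b4: payoffs 86, 50, 48, 31, 60 → best response a1.
Column against a1: payoffs 17, 45, 11, 97 → best response b4.
Column against a2: payoffs 36, 85, 88, 60 → best response b3.
Column against a3: payoffs 25, 78, 23, 10 → best response b2.
Column against a4: payoffs 49, 10, 18, 34 → best response b1.
Column against a5: payoffs 84, 16, 99, 46 → best response b3.
Mutual best responses: (a1, b4); (a2, b3); (a3, b2).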